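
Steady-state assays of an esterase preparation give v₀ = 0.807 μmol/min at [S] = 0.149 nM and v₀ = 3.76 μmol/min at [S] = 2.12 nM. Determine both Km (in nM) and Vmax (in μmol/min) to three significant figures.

From v = Vmax[S]/(Km+[S]), each point gives Vmax = v(Km+[S])/[S].
Equating: 0.807(Km+0.149)/0.149 = 3.76(Km+2.12)/2.12.
5.416·Km + 0.807 = 1.774·Km + 3.76, so (5.416 − 1.774)·Km = 3.76 − 0.807.
Km = 2.953/3.643 = 0.811 nM; then Vmax = 0.807(0.811+0.149)/0.149 = 5.20 μmol/min.

Km = 0.811 nM; Vmax = 5.20 μmol/min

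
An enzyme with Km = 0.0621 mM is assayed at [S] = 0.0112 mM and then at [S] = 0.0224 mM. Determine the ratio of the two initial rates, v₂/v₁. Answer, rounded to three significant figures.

1.73

Since Vmax cancels, v₂/v₁ = [S]₂(Km+[S]₁) / [S]₁(Km+[S]₂).
= 0.0224×(0.0621+0.0112) / (0.0112×(0.0621+0.0224)) = 0.001642/0.0009464 = 1.73.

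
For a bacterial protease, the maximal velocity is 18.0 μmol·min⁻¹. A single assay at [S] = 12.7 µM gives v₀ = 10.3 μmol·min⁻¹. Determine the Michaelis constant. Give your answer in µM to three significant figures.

9.49 µM

v/Vmax = 10.3/18.0 = 0.5722 = [S]/(Km+[S]).
So Km + [S] = [S]/0.5722 = 22.19 µM, giving Km = 22.19 − 12.7 = 9.49 µM.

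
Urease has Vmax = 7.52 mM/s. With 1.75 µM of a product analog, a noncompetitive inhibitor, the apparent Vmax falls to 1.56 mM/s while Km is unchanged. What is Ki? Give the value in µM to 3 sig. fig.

Noncompetitive: Vmax,app = Vmax/α with α = 1 + [I]/Ki.
α = Vmax/Vmax,app = 7.52/1.56 = 4.821.
Since α = 1 + [I]/Ki, [I]/Ki = 4.821 − 1 = 3.821 and Ki = 1.75/3.821 = 0.458 µM.

0.458 µM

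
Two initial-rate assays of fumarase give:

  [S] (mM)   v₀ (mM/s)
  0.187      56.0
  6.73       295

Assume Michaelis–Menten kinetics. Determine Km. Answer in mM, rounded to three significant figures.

In reciprocal form, 1/v = (Km/Vmax)·(1/[S]) + 1/Vmax. The two points give (1/[S], 1/v) = (5.348, 0.01786) and (0.1486, 0.003390).
Slope = (0.01786 − 0.003390)/(5.348 − 0.1486) = 0.002783; intercept = 0.01786 − 0.002783×5.348 = 0.002976.
Vmax = 1/intercept = 336 mM/s; Km = slope × Vmax = 0.002783 × 336 = 0.935 mM.

0.935 mM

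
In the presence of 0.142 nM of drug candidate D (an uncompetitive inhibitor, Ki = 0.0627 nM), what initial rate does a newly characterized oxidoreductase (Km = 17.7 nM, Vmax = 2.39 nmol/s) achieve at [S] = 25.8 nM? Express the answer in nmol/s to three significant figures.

0.605 nmol/s

α = 1 + [I]/Ki = 1 + 0.142/0.0627 = 3.265.
For an uncompetitive inhibitor, both parameters are divided by α, giving Vmax/α and Km/α: Km,app = 5.42 nM, Vmax,app = 0.732 nmol/s.
v = Vmax,app·[S]/(Km,app + [S]) = 0.732 × 25.8/(5.42 + 25.8) = 0.605 nmol/s.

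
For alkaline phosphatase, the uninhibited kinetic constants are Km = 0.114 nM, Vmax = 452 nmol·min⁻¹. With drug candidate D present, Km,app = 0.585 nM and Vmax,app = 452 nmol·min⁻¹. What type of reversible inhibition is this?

Km increases (0.114 → 0.585 nM) while Vmax is unchanged — the hallmark of competitive inhibition.

competitive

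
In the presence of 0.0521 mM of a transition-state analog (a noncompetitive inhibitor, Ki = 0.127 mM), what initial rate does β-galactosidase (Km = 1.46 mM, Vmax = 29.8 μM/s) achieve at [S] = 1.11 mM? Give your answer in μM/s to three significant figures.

α = 1 + [I]/Ki = 1 + 0.0521/0.127 = 1.410.
For a noncompetitive inhibitor, Vmax is reduced to Vmax/α while Km is unchanged: Km,app = 1.46 mM, Vmax,app = 21.1 μM/s.
v = Vmax,app·[S]/(Km,app + [S]) = 21.1 × 1.11/(1.46 + 1.11) = 9.13 μM/s.

9.13 μM/s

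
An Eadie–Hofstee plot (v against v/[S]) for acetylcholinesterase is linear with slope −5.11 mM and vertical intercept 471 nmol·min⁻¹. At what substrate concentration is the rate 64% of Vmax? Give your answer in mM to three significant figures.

The Eadie–Hofstee slope gives Km = 5.11 mM (slope = −Km).
v/Vmax = [S]/(Km+[S]) = 0.64 ⇒ [S] = Km·0.64/(1−0.64) = 5.11 × 1.778 = 9.08 mM.

9.08 mM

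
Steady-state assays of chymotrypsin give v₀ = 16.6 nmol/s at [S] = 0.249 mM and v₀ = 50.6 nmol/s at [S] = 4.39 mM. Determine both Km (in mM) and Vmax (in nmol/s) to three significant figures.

Km = 0.617 mM; Vmax = 57.7 nmol/s

In reciprocal form, 1/v = (Km/Vmax)·(1/[S]) + 1/Vmax. The two points give (1/[S], 1/v) = (4.016, 0.06024) and (0.2278, 0.01976).
Slope = (0.06024 − 0.01976)/(4.016 − 0.2278) = 0.01069; intercept = 0.06024 − 0.01069×4.016 = 0.01733.
Vmax = 1/intercept = 57.7 nmol/s; Km = slope × Vmax = 0.01069 × 57.7 = 0.617 mM.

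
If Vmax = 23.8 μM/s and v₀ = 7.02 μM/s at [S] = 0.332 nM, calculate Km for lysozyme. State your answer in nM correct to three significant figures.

v/Vmax = 7.02/23.8 = 0.2950 = [S]/(Km+[S]).
So Km + [S] = [S]/0.2950 = 1.126 nM, giving Km = 1.126 − 0.332 = 0.794 nM.

0.794 nM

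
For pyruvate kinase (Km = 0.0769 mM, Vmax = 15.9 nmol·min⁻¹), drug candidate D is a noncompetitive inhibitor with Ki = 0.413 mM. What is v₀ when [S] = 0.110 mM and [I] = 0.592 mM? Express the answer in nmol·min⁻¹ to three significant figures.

With α = 1 + [I]/Ki = 1 + 0.592/0.413 = 2.433, the noncompetitive rate law is v = (Vmax/α)·[S] / (Km + [S]).
v = (15.9/2.433)×0.110 / (0.0769 + 0.110) = 0.7187/0.1869 = 3.85 nmol·min⁻¹.

3.85 nmol·min⁻¹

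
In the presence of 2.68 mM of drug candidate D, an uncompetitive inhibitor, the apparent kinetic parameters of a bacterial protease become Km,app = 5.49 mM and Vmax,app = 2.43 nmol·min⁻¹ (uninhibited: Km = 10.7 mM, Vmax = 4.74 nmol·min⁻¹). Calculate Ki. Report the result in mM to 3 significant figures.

Uncompetitive: Vmax,app = Vmax/α (and Km,app = Km/α) with α = 1 + [I]/Ki.
α = Vmax/Vmax,app = 4.74/2.43 = 1.951.
Since α = 1 + [I]/Ki, [I]/Ki = 1.951 − 1 = 0.9506 and Ki = 2.68/0.9506 = 2.82 mM.

2.82 mM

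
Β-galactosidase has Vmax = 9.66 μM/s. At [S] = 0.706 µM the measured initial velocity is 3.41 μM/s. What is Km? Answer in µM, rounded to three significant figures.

1.29 µM

From v = Vmax[S]/(Km+[S]), Km = [S](Vmax − v)/v.
Km = 0.706 × (9.66 − 3.41) / 3.41 = 4.412/3.41 = 1.29 µM.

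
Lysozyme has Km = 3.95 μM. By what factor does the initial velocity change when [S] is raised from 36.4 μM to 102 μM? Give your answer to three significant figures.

The fractional saturations are [S]/(Km+[S]) = 36.4/40.35 = 0.9021 and 102/106.0 = 0.9627.
v₂/v₁ is just their ratio: 0.9627/0.9021 = 1.07.

1.07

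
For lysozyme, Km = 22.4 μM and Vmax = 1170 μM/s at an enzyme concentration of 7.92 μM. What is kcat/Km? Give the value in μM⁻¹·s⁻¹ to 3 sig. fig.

kcat = Vmax/[E]total = 1170/7.92 = 148 s⁻¹.
kcat/Km = 148/22.4 = 6.59 μM⁻¹·s⁻¹.

6.59 μM⁻¹·s⁻¹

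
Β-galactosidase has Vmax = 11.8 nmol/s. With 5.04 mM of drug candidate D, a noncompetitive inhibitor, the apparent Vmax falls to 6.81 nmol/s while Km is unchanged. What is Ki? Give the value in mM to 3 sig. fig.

6.88 mM

Noncompetitive: Vmax,app = Vmax/α with α = 1 + [I]/Ki.
α = Vmax/Vmax,app = 11.8/6.81 = 1.733.
Since α = 1 + [I]/Ki, [I]/Ki = 1.733 − 1 = 0.7327 and Ki = 5.04/0.7327 = 6.88 mM.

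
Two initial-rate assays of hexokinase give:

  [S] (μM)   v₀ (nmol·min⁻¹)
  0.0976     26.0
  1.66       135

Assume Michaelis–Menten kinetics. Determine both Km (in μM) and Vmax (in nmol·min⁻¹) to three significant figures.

Km = 0.589 μM; Vmax = 183 nmol·min⁻¹

From v = Vmax[S]/(Km+[S]), each point gives Vmax = v(Km+[S])/[S].
Equating: 26.0(Km+0.0976)/0.0976 = 135(Km+1.66)/1.66.
266.4·Km + 26.0 = 81.33·Km + 135, so (266.4 − 81.33)·Km = 135 − 26.0.
Km = 109.0/185.1 = 0.589 μM; then Vmax = 26.0(0.589+0.0976)/0.0976 = 183 nmol·min⁻¹.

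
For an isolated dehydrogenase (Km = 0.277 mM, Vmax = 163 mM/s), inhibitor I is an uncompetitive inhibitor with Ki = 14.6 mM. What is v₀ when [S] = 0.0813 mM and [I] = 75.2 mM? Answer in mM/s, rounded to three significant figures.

17.1 mM/s

With α = 1 + [I]/Ki = 1 + 75.2/14.6 = 6.151, the uncompetitive rate law is v = (Vmax/α)·[S] / (Km/α + [S]).
v = (163/6.151)×0.0813 / (0.277/6.151 + 0.0813) = 2.155/0.1263 = 17.1 mM/s.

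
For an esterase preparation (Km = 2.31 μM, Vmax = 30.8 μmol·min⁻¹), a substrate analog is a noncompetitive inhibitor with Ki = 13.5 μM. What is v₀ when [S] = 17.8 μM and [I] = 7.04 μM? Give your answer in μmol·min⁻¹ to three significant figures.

With α = 1 + [I]/Ki = 1 + 7.04/13.5 = 1.521, the noncompetitive rate law is v = (Vmax/α)·[S] / (Km + [S]).
v = (30.8/1.521)×17.8 / (2.31 + 17.8) = 360.3/20.11 = 17.9 μmol·min⁻¹.

17.9 μmol·min⁻¹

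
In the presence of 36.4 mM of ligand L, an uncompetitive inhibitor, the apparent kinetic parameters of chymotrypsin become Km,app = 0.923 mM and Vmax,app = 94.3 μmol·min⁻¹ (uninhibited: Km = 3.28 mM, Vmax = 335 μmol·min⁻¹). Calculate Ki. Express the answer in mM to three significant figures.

14.3 mM

Uncompetitive: Vmax,app = Vmax/α (and Km,app = Km/α) with α = 1 + [I]/Ki.
α = Vmax/Vmax,app = 335/94.3 = 3.552.
Since α = 1 + [I]/Ki, [I]/Ki = 3.552 − 1 = 2.552 and Ki = 36.4/2.552 = 14.3 mM.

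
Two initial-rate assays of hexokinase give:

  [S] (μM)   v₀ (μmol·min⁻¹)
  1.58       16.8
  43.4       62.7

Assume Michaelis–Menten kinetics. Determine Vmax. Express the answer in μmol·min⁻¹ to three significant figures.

69.9 μmol·min⁻¹

In reciprocal form, 1/v = (Km/Vmax)·(1/[S]) + 1/Vmax. The two points give (1/[S], 1/v) = (0.6329, 0.05952) and (0.02304, 0.01595).
Slope = (0.05952 − 0.01595)/(0.6329 − 0.02304) = 0.07145; intercept = 0.05952 − 0.07145×0.6329 = 0.01430.
Vmax = 1/intercept = 69.9 μmol·min⁻¹; Km = slope × Vmax = 0.07145 × 69.9 = 5.00 μM.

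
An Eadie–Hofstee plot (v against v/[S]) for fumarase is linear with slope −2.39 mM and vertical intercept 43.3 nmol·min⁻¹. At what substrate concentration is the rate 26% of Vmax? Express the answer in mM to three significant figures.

0.840 mM

The Eadie–Hofstee slope gives Km = 2.39 mM (slope = −Km).
v/Vmax = [S]/(Km+[S]) = 0.26 ⇒ [S] = Km·0.26/(1−0.26) = 2.39 × 0.3514 = 0.840 mM.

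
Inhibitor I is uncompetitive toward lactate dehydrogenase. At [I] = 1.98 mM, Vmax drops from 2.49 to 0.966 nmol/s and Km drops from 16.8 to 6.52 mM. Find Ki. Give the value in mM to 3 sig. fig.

1.26 mM

Uncompetitive: Vmax,app = Vmax/α (and Km,app = Km/α) with α = 1 + [I]/Ki.
α = Vmax/Vmax,app = 2.49/0.966 = 2.578.
Since α = 1 + [I]/Ki, [I]/Ki = 2.578 − 1 = 1.578 and Ki = 1.98/1.578 = 1.26 mM.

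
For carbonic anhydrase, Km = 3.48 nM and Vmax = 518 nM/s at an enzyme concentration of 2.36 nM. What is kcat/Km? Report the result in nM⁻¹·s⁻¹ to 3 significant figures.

kcat = Vmax/[E]total = 518/2.36 = 219 s⁻¹.
kcat/Km = 219/3.48 = 63.1 nM⁻¹·s⁻¹.

63.1 nM⁻¹·s⁻¹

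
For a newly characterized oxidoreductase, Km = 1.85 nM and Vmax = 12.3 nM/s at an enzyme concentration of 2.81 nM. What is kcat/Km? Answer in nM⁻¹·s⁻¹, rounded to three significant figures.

2.37 nM⁻¹·s⁻¹

kcat = Vmax/[E]total = 12.3/2.81 = 4.38 s⁻¹.
kcat/Km = 4.38/1.85 = 2.37 nM⁻¹·s⁻¹.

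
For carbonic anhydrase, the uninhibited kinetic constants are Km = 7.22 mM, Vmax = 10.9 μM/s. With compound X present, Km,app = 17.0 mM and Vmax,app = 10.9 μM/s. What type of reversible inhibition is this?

competitive

Km increases (7.22 → 17.0 mM) while Vmax is unchanged — the hallmark of competitive inhibition.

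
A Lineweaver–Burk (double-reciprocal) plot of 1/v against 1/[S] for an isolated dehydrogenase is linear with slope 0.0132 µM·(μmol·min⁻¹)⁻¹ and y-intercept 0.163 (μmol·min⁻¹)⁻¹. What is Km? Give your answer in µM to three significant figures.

y-intercept = 1/Vmax ⇒ Vmax = 6.13 μmol·min⁻¹; slope = Km/Vmax ⇒ Km = slope × Vmax.
Km = 0.0132 × 6.13 = 0.0810 µM.

0.0810 µM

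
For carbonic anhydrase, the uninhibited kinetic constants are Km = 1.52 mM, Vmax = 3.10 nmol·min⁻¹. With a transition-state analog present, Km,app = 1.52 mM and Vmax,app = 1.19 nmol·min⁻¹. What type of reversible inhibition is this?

noncompetitive

Vmax decreases (3.10 → 1.19 nmol·min⁻¹) while Km is unchanged — pure noncompetitive inhibition.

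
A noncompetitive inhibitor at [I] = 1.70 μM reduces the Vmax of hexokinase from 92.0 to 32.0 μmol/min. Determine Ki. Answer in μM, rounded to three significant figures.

0.907 μM

Noncompetitive: Vmax,app = Vmax/α with α = 1 + [I]/Ki.
α = Vmax/Vmax,app = 92.0/32.0 = 2.875.
Ki = [I]/(α − 1) = 1.70/1.875 = 0.907 μM.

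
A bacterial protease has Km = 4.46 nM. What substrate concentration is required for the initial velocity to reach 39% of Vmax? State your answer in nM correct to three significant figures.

v/Vmax = [S]/(Km+[S]) = 0.39, so [S] = Km·0.39/(1 − 0.39) = 4.46 × 0.6393.
[S] = 2.85 nM.

2.85 nM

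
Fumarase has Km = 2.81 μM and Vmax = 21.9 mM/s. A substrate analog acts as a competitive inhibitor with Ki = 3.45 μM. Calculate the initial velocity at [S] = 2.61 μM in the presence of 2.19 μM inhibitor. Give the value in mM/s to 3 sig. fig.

With α = 1 + [I]/Ki = 1 + 2.19/3.45 = 1.635, the competitive rate law is v = Vmax[S] / (αKm + [S]).
v = 21.9×2.61 / (1.635×2.81 + 2.61) = 57.16/7.204 = 7.93 mM/s.

7.93 mM/s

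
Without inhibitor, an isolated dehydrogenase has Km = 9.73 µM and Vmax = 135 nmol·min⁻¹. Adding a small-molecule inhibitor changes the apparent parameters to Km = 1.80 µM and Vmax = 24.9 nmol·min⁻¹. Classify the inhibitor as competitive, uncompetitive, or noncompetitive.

uncompetitive

Both Km and Vmax decrease by the same factor (~5.42-fold) — characteristic of uncompetitive inhibition.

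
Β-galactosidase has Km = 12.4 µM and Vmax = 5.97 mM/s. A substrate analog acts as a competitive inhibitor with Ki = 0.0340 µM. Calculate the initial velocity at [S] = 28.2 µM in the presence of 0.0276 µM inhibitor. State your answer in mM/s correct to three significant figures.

α = 1 + [I]/Ki = 1 + 0.0276/0.0340 = 1.812.
For a competitive inhibitor, Vmax is unchanged and the apparent Km becomes α·Km: Km,app = 22.5 µM, Vmax,app = 5.97 mM/s.
v = Vmax,app·[S]/(Km,app + [S]) = 5.97 × 28.2/(22.5 + 28.2) = 3.32 mM/s.

3.32 mM/s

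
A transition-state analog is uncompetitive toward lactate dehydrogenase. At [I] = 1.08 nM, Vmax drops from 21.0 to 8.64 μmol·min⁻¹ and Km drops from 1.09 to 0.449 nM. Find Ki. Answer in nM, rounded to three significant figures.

Uncompetitive: Vmax,app = Vmax/α (and Km,app = Km/α) with α = 1 + [I]/Ki.
α = Vmax/Vmax,app = 21.0/8.64 = 2.431.
Ki = [I]/(α − 1) = 1.08/1.431 = 0.755 nM.

0.755 nM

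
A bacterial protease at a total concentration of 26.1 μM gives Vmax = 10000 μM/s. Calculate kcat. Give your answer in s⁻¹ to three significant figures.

kcat = Vmax/[E]total = 10000 μM/s / 26.1 μM = 383 s⁻¹.

383 s⁻¹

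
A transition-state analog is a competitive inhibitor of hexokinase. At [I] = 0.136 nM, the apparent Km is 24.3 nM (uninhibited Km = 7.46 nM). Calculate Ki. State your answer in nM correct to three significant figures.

Competitive: Km,app = α·Km with α = 1 + [I]/Ki.
α = Km,app/Km = 24.3/7.46 = 3.257.
Since α = 1 + [I]/Ki, [I]/Ki = 3.257 − 1 = 2.257 and Ki = 0.136/2.257 = 0.0602 nM.

0.0602 nM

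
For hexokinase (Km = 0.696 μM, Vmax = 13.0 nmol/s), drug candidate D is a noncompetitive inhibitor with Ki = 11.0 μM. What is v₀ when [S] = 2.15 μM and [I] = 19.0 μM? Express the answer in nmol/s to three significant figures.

With α = 1 + [I]/Ki = 1 + 19.0/11.0 = 2.727, the noncompetitive rate law is v = (Vmax/α)·[S] / (Km + [S]).
v = (13.0/2.727)×2.15 / (0.696 + 2.15) = 10.25/2.846 = 3.60 nmol/s.

3.60 nmol/s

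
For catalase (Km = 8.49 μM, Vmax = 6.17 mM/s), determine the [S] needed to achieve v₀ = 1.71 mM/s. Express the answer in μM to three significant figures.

3.26 μM

Rearranging v = Vmax[S]/(Km+[S]) gives [S] = Km·v/(Vmax − v).
[S] = 8.49 × 1.71 / (6.17 − 1.71) = 14.52/4.460 = 3.26 μM.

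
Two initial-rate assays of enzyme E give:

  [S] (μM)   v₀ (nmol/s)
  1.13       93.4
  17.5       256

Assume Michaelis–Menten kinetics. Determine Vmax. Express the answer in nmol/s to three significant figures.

291 nmol/s

In reciprocal form, 1/v = (Km/Vmax)·(1/[S]) + 1/Vmax. The two points give (1/[S], 1/v) = (0.8850, 0.01071) and (0.05714, 0.003906).
Slope = (0.01071 − 0.003906)/(0.8850 − 0.05714) = 0.008215; intercept = 0.01071 − 0.008215×0.8850 = 0.003437.
Vmax = 1/intercept = 291 nmol/s; Km = slope × Vmax = 0.008215 × 291 = 2.39 μM.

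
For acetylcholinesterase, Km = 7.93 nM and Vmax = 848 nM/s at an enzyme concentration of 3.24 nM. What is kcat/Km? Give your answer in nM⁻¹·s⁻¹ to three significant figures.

kcat = Vmax/[E]total = 848/3.24 = 262 s⁻¹.
kcat/Km = 262/7.93 = 33.0 nM⁻¹·s⁻¹.

33.0 nM⁻¹·s⁻¹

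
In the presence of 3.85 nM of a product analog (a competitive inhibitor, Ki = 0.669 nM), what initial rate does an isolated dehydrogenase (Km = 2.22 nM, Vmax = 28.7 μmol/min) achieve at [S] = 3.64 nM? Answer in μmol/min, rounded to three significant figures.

α = 1 + [I]/Ki = 1 + 3.85/0.669 = 6.755.
For a competitive inhibitor, Vmax is unchanged and the apparent Km becomes α·Km: Km,app = 15.0 nM, Vmax,app = 28.7 μmol/min.
v = Vmax,app·[S]/(Km,app + [S]) = 28.7 × 3.64/(15.0 + 3.64) = 5.61 μmol/min.

5.61 μmol/min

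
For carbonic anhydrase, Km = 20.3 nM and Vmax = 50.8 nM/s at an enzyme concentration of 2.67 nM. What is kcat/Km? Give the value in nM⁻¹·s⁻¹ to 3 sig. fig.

0.937 nM⁻¹·s⁻¹

kcat = Vmax/[E]total = 50.8/2.67 = 19.0 s⁻¹.
kcat/Km = 19.0/20.3 = 0.937 nM⁻¹·s⁻¹.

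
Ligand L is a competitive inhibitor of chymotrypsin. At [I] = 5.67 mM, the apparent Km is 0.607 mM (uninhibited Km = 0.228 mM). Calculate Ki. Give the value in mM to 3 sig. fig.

3.41 mM

Competitive: Km,app = α·Km with α = 1 + [I]/Ki.
α = Km,app/Km = 0.607/0.228 = 2.662.
Since α = 1 + [I]/Ki, [I]/Ki = 2.662 − 1 = 1.662 and Ki = 5.67/1.662 = 3.41 mM.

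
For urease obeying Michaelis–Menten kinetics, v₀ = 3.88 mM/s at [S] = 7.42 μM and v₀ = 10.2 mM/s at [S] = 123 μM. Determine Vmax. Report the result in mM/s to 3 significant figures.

11.4 mM/s

From v = Vmax[S]/(Km+[S]), each point gives Vmax = v(Km+[S])/[S].
Equating: 3.88(Km+7.42)/7.42 = 10.2(Km+123)/123.
0.5229·Km + 3.88 = 0.08293·Km + 10.2, so (0.5229 − 0.08293)·Km = 10.2 − 3.88.
Km = 6.320/0.4400 = 14.4 μM; then Vmax = 3.88(14.4+7.42)/7.42 = 11.4 mM/s.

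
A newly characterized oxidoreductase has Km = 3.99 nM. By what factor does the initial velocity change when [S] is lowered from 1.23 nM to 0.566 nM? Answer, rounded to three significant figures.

The fractional saturations are [S]/(Km+[S]) = 1.23/5.220 = 0.2356 and 0.566/4.556 = 0.1242.
v₂/v₁ is just their ratio: 0.1242/0.2356 = 0.527.

0.527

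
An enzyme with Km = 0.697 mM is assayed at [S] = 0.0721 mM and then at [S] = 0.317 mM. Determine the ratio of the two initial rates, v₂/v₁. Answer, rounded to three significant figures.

The fractional saturations are [S]/(Km+[S]) = 0.0721/0.7691 = 0.09375 and 0.317/1.014 = 0.3126.
v₂/v₁ is just their ratio: 0.3126/0.09375 = 3.33.

3.33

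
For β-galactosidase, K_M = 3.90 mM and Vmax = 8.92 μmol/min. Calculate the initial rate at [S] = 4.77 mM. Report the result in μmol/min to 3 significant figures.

4.91 μmol/min

[S]/(Km+[S]) = 4.77/8.670 = 0.5502, the fractional saturation.
v = 0.5502 × Vmax = 0.5502 × 8.92 = 4.91 μmol/min.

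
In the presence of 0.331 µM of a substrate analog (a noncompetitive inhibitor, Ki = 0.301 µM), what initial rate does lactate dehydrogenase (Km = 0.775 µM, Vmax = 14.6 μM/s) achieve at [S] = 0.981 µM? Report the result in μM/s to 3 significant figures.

3.88 μM/s

With α = 1 + [I]/Ki = 1 + 0.331/0.301 = 2.100, the noncompetitive rate law is v = (Vmax/α)·[S] / (Km + [S]).
v = (14.6/2.100)×0.981 / (0.775 + 0.981) = 6.821/1.756 = 3.88 μM/s.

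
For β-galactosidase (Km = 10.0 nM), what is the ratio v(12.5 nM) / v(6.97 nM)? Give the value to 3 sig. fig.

Since Vmax cancels, v₂/v₁ = [S]₂(Km+[S]₁) / [S]₁(Km+[S]₂).
= 12.5×(10.0+6.97) / (6.97×(10.0+12.5)) = 212.1/156.8 = 1.35.

1.35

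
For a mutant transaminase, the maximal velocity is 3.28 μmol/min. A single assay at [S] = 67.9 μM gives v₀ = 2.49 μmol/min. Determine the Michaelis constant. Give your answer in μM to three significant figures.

21.5 μM

From v = Vmax[S]/(Km+[S]), Km = [S](Vmax − v)/v.
Km = 67.9 × (3.28 − 2.49) / 2.49 = 53.64/2.49 = 21.5 μM.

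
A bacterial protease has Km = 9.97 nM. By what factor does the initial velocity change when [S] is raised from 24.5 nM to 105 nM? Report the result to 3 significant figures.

1.28

The fractional saturations are [S]/(Km+[S]) = 24.5/34.47 = 0.7108 and 105/115.0 = 0.9133.
v₂/v₁ is just their ratio: 0.9133/0.7108 = 1.28.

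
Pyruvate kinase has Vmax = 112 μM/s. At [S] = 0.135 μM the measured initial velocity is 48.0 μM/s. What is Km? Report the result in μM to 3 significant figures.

v/Vmax = 48.0/112 = 0.4286 = [S]/(Km+[S]).
So Km + [S] = [S]/0.4286 = 0.3150 μM, giving Km = 0.3150 − 0.135 = 0.180 μM.

0.180 μM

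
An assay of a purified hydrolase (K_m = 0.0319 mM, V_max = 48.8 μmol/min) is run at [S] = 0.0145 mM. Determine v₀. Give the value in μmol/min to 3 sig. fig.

15.3 μmol/min

v = Vmax·[S]/(Km + [S]) = 48.8 × 0.0145 / (0.0319 + 0.0145)
  = 0.7076 / 0.04640 = 15.3 μmol/min.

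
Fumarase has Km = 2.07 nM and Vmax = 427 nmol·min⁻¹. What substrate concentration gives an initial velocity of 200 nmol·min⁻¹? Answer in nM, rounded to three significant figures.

1.82 nM

The required fractional saturation is v/Vmax = 200/427 = 0.4684.
Then [S]/(Km+[S]) = 0.4684 ⇒ [S] = 2.07 × 0.4684/(1 − 0.4684) = 1.82 nM.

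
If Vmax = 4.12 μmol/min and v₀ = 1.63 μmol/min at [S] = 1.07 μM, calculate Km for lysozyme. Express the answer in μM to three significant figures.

From v = Vmax[S]/(Km+[S]), Km = [S](Vmax − v)/v.
Km = 1.07 × (4.12 − 1.63) / 1.63 = 2.664/1.63 = 1.63 μM.

1.63 μM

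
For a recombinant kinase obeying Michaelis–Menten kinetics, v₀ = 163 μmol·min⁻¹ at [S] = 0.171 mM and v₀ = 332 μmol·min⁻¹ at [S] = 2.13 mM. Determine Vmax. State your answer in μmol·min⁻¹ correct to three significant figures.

365 μmol·min⁻¹

From v = Vmax[S]/(Km+[S]), each point gives Vmax = v(Km+[S])/[S].
Equating: 163(Km+0.171)/0.171 = 332(Km+2.13)/2.13.
953.2·Km + 163 = 155.9·Km + 332, so (953.2 − 155.9)·Km = 332 − 163.
Km = 169.0/797.3 = 0.212 mM; then Vmax = 163(0.212+0.171)/0.171 = 365 μmol·min⁻¹.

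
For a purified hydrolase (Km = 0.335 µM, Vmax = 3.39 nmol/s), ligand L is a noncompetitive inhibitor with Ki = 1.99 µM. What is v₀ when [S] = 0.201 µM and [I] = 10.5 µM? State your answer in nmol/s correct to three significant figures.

0.203 nmol/s

α = 1 + [I]/Ki = 1 + 10.5/1.99 = 6.276.
For a noncompetitive inhibitor, Vmax is reduced to Vmax/α while Km is unchanged: Km,app = 0.335 µM, Vmax,app = 0.540 nmol/s.
v = Vmax,app·[S]/(Km,app + [S]) = 0.540 × 0.201/(0.335 + 0.201) = 0.203 nmol/s.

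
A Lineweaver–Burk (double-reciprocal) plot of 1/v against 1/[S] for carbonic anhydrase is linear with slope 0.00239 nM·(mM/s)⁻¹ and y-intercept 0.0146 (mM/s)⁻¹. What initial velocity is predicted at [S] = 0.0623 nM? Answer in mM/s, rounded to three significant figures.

The y-intercept is 1/Vmax, so Vmax = 1/0.0146 = 68.5 mM/s.
The slope is Km/Vmax, so Km = 0.00239 × 68.5 = 0.164 nM.
Then v = 68.5 × 0.0623/(0.164 + 0.0623) = 18.9 mM/s.

18.9 mM/s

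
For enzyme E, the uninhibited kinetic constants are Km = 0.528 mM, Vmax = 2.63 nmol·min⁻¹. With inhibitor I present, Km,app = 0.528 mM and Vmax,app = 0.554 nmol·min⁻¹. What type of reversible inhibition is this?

Vmax decreases (2.63 → 0.554 nmol·min⁻¹) while Km is unchanged — pure noncompetitive inhibition.

noncompetitive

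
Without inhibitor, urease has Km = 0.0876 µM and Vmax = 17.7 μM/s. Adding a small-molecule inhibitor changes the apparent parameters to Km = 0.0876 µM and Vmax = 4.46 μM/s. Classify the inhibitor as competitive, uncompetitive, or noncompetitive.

Vmax decreases (17.7 → 4.46 μM/s) while Km is unchanged — pure noncompetitive inhibition.

noncompetitive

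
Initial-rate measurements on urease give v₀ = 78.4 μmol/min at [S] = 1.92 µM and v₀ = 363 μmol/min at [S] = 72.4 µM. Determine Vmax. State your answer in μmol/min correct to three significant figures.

403 μmol/min

From v = Vmax[S]/(Km+[S]), each point gives Vmax = v(Km+[S])/[S].
Equating: 78.4(Km+1.92)/1.92 = 363(Km+72.4)/72.4.
40.83·Km + 78.4 = 5.014·Km + 363, so (40.83 − 5.014)·Km = 363 − 78.4.
Km = 284.6/35.82 = 7.95 µM; then Vmax = 78.4(7.95+1.92)/1.92 = 403 μmol/min.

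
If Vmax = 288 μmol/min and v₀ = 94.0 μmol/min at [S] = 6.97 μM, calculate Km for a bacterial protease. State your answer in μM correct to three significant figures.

From v = Vmax[S]/(Km+[S]), Km = [S](Vmax − v)/v.
Km = 6.97 × (288 − 94.0) / 94.0 = 1352/94.0 = 14.4 μM.

14.4 μM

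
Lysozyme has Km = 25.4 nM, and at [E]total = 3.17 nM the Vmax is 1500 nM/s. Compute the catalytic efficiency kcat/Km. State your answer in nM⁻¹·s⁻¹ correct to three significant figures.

kcat = Vmax/[E]total = 1500/3.17 = 473 s⁻¹.
kcat/Km = 473/25.4 = 18.6 nM⁻¹·s⁻¹.

18.6 nM⁻¹·s⁻¹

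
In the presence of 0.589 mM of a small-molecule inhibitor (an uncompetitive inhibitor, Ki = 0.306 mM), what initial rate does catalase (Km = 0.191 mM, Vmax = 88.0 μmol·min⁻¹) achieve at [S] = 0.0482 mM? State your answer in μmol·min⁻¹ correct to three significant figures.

12.8 μmol·min⁻¹

With α = 1 + [I]/Ki = 1 + 0.589/0.306 = 2.925, the uncompetitive rate law is v = (Vmax/α)·[S] / (Km/α + [S]).
v = (88.0/2.925)×0.0482 / (0.191/2.925 + 0.0482) = 1.450/0.1135 = 12.8 μmol·min⁻¹.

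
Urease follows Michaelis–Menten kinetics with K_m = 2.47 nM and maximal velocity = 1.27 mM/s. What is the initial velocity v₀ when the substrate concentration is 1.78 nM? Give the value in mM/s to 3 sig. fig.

0.532 mM/s

v = Vmax·[S]/(Km + [S]) = 1.27 × 1.78 / (2.47 + 1.78)
  = 2.261 / 4.250 = 0.532 mM/s.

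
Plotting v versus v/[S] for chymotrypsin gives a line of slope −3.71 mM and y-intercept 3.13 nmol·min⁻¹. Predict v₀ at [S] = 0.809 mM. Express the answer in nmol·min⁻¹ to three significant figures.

0.560 nmol·min⁻¹

In the Eadie–Hofstee form v = Vmax − Km·(v/[S]), the slope is −Km and the intercept is Vmax, so Km = 3.71 mM and Vmax = 3.13 nmol·min⁻¹.
v = 3.13 × 0.809/(3.71 + 0.809) = 0.560 nmol·min⁻¹.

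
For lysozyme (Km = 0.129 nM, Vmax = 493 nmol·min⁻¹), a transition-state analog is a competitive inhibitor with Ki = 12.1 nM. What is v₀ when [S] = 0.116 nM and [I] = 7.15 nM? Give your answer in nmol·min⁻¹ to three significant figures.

178 nmol·min⁻¹

With α = 1 + [I]/Ki = 1 + 7.15/12.1 = 1.591, the competitive rate law is v = Vmax[S] / (αKm + [S]).
v = 493×0.116 / (1.591×0.129 + 0.116) = 57.19/0.3212 = 178 nmol·min⁻¹.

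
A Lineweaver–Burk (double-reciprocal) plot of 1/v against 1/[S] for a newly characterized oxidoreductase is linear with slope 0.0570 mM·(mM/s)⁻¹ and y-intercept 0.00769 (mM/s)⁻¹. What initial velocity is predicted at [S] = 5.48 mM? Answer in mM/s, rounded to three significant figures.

55.3 mM/s

The y-intercept is 1/Vmax, so Vmax = 1/0.00769 = 130 mM/s.
The slope is Km/Vmax, so Km = 0.0570 × 130 = 7.41 mM.
Then v = 130 × 5.48/(7.41 + 5.48) = 55.3 mM/s.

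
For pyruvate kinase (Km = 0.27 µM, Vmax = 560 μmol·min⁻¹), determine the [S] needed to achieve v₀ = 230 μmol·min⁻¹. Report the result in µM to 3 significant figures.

The required fractional saturation is v/Vmax = 230/560 = 0.4107.
Then [S]/(Km+[S]) = 0.4107 ⇒ [S] = 0.27 × 0.4107/(1 − 0.4107) = 0.188 µM.

0.188 µM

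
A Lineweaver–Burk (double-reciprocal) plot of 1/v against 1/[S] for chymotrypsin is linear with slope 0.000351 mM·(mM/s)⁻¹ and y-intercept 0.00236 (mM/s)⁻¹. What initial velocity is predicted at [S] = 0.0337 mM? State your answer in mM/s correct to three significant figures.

78.3 mM/s

The y-intercept is 1/Vmax, so Vmax = 1/0.00236 = 424 mM/s.
The slope is Km/Vmax, so Km = 0.000351 × 424 = 0.149 mM.
Then v = 424 × 0.0337/(0.149 + 0.0337) = 78.3 mM/s.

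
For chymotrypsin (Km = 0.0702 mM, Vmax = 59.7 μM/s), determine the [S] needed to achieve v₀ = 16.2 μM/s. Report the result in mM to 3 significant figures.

0.0261 mM

The required fractional saturation is v/Vmax = 16.2/59.7 = 0.2714.
Then [S]/(Km+[S]) = 0.2714 ⇒ [S] = 0.0702 × 0.2714/(1 − 0.2714) = 0.0261 mM.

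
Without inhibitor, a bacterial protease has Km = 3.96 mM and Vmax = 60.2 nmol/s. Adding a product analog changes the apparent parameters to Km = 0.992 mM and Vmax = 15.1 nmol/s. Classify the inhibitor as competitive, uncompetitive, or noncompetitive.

Both Km and Vmax decrease by the same factor (~3.99-fold) — characteristic of uncompetitive inhibition.

uncompetitive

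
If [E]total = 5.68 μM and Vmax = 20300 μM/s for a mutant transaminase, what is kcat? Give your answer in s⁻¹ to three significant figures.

kcat = Vmax/[E]total = 20300 μM/s / 5.68 μM = 3570 s⁻¹.

3570 s⁻¹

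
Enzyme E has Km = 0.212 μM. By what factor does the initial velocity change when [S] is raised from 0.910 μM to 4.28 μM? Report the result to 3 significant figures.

Since Vmax cancels, v₂/v₁ = [S]₂(Km+[S]₁) / [S]₁(Km+[S]₂).
= 4.28×(0.212+0.910) / (0.910×(0.212+4.28)) = 4.802/4.088 = 1.17.

1.17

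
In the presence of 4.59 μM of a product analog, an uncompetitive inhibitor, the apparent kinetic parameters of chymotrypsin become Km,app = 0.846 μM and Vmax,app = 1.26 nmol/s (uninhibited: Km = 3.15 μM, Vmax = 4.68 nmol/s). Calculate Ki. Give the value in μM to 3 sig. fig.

1.69 μM

Uncompetitive: Vmax,app = Vmax/α (and Km,app = Km/α) with α = 1 + [I]/Ki.
α = Vmax/Vmax,app = 4.68/1.26 = 3.714.
Since α = 1 + [I]/Ki, [I]/Ki = 3.714 − 1 = 2.714 and Ki = 4.59/2.714 = 1.69 μM.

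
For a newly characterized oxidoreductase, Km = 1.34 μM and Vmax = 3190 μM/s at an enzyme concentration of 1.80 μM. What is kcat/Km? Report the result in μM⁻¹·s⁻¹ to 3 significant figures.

kcat = Vmax/[E]total = 3190/1.80 = 1770 s⁻¹.
kcat/Km = 1770/1.34 = 1320 μM⁻¹·s⁻¹.

1320 μM⁻¹·s⁻¹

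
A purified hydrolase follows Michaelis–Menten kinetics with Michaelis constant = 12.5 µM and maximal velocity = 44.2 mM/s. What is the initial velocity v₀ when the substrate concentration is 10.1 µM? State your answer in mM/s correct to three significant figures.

[S]/(Km+[S]) = 10.1/22.60 = 0.4469, the fractional saturation.
v = 0.4469 × Vmax = 0.4469 × 44.2 = 19.8 mM/s.

19.8 mM/s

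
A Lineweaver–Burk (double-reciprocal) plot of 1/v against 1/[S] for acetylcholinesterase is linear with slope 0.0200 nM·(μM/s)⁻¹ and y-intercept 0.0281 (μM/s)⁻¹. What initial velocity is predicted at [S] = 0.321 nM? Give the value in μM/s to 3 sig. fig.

The y-intercept is 1/Vmax, so Vmax = 1/0.0281 = 35.6 μM/s.
The slope is Km/Vmax, so Km = 0.0200 × 35.6 = 0.712 nM.
Then v = 35.6 × 0.321/(0.712 + 0.321) = 11.1 μM/s.

11.1 μM/s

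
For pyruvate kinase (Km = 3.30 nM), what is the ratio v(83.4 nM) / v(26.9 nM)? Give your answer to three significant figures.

1.08

The fractional saturations are [S]/(Km+[S]) = 26.9/30.20 = 0.8907 and 83.4/86.70 = 0.9619.
v₂/v₁ is just their ratio: 0.9619/0.8907 = 1.08.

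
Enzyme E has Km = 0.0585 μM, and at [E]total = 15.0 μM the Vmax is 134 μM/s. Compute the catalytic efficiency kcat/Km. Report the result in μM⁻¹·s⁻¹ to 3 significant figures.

kcat = Vmax/[E]total = 134/15.0 = 8.93 s⁻¹.
kcat/Km = 8.93/0.0585 = 153 μM⁻¹·s⁻¹.

153 μM⁻¹·s⁻¹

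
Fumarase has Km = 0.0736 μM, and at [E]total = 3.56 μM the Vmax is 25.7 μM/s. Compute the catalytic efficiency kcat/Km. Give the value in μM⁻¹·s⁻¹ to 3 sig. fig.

98.1 μM⁻¹·s⁻¹

kcat = Vmax/[E]total = 25.7/3.56 = 7.22 s⁻¹.
kcat/Km = 7.22/0.0736 = 98.1 μM⁻¹·s⁻¹.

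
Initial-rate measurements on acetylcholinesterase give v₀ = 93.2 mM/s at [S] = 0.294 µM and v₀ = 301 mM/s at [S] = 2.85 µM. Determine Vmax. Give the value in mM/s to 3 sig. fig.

In reciprocal form, 1/v = (Km/Vmax)·(1/[S]) + 1/Vmax. The two points give (1/[S], 1/v) = (3.401, 0.01073) and (0.3509, 0.003322).
Slope = (0.01073 − 0.003322)/(3.401 − 0.3509) = 0.002428; intercept = 0.01073 − 0.002428×3.401 = 0.002470.
Vmax = 1/intercept = 405 mM/s; Km = slope × Vmax = 0.002428 × 405 = 0.983 µM.

405 mM/s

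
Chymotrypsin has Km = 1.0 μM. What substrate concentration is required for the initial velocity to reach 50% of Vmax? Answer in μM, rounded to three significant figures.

v/Vmax = [S]/(Km+[S]) = 0.5, so [S] = Km·0.5/(1 − 0.5) = 1.0 × 1.000.
[S] = 1.00 μM.

1.00 μM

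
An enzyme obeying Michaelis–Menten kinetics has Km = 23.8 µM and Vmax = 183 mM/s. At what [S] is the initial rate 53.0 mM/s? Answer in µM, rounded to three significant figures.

9.70 µM

Rearranging v = Vmax[S]/(Km+[S]) gives [S] = Km·v/(Vmax − v).
[S] = 23.8 × 53.0 / (183 − 53.0) = 1261/130.0 = 9.70 µM.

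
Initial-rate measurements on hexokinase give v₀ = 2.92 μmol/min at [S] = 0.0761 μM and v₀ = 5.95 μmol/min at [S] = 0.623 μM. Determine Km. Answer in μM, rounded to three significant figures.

In reciprocal form, 1/v = (Km/Vmax)·(1/[S]) + 1/Vmax. The two points give (1/[S], 1/v) = (13.14, 0.3425) and (1.605, 0.1681).
Slope = (0.3425 − 0.1681)/(13.14 − 1.605) = 0.01512; intercept = 0.3425 − 0.01512×13.14 = 0.1438.
Vmax = 1/intercept = 6.95 μmol/min; Km = slope × Vmax = 0.01512 × 6.95 = 0.105 μM.

0.105 μM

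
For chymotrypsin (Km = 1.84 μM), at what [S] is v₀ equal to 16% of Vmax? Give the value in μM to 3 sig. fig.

v/Vmax = [S]/(Km+[S]) = 0.16, so [S] = Km·0.16/(1 − 0.16) = 1.84 × 0.1905.
[S] = 0.350 μM.

0.350 μM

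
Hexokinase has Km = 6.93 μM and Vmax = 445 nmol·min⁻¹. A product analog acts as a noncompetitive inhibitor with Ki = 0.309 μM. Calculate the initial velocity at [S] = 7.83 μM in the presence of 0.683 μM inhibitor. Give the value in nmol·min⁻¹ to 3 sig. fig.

73.5 nmol·min⁻¹

α = 1 + [I]/Ki = 1 + 0.683/0.309 = 3.210.
For a noncompetitive inhibitor, Vmax is reduced to Vmax/α while Km is unchanged: Km,app = 6.93 μM, Vmax,app = 139 nmol·min⁻¹.
v = Vmax,app·[S]/(Km,app + [S]) = 139 × 7.83/(6.93 + 7.83) = 73.5 nmol·min⁻¹.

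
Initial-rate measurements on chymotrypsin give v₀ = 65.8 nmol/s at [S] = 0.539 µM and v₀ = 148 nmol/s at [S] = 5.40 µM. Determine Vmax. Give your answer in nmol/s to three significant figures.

172 nmol/s

From v = Vmax[S]/(Km+[S]), each point gives Vmax = v(Km+[S])/[S].
Equating: 65.8(Km+0.539)/0.539 = 148(Km+5.40)/5.40.
122.1·Km + 65.8 = 27.41·Km + 148, so (122.1 − 27.41)·Km = 148 − 65.8.
Km = 82.20/94.67 = 0.868 µM; then Vmax = 65.8(0.868+0.539)/0.539 = 172 nmol/s.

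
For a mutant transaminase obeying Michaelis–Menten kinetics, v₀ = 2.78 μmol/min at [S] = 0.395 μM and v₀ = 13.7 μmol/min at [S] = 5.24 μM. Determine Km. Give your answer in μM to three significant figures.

In reciprocal form, 1/v = (Km/Vmax)·(1/[S]) + 1/Vmax. The two points give (1/[S], 1/v) = (2.532, 0.3597) and (0.1908, 0.07299).
Slope = (0.3597 − 0.07299)/(2.532 − 0.1908) = 0.1225; intercept = 0.3597 − 0.1225×2.532 = 0.04962.
Vmax = 1/intercept = 20.2 μmol/min; Km = slope × Vmax = 0.1225 × 20.2 = 2.47 μM.

2.47 μM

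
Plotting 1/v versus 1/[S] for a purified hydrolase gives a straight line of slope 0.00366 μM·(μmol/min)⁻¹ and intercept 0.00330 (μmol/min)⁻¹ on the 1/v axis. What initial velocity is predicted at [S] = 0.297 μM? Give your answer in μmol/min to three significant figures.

64.0 μmol/min

The y-intercept is 1/Vmax, so Vmax = 1/0.00330 = 303 μmol/min.
The slope is Km/Vmax, so Km = 0.00366 × 303 = 1.11 μM.
Then v = 303 × 0.297/(1.11 + 0.297) = 64.0 μmol/min.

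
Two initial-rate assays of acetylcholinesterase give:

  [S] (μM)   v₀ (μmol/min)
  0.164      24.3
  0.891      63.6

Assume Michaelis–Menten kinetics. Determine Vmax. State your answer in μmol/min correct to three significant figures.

100 μmol/min

From v = Vmax[S]/(Km+[S]), each point gives Vmax = v(Km+[S])/[S].
Equating: 24.3(Km+0.164)/0.164 = 63.6(Km+0.891)/0.891.
148.2·Km + 24.3 = 71.38·Km + 63.6, so (148.2 − 71.38)·Km = 63.6 − 24.3.
Km = 39.30/76.79 = 0.512 μM; then Vmax = 24.3(0.512+0.164)/0.164 = 100 μmol/min.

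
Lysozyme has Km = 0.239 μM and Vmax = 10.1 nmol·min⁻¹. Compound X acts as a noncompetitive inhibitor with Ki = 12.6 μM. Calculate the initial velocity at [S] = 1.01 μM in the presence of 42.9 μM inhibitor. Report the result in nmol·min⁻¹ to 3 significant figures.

With α = 1 + [I]/Ki = 1 + 42.9/12.6 = 4.405, the noncompetitive rate law is v = (Vmax/α)·[S] / (Km + [S]).
v = (10.1/4.405)×1.01 / (0.239 + 1.01) = 2.316/1.249 = 1.85 nmol·min⁻¹.

1.85 nmol·min⁻¹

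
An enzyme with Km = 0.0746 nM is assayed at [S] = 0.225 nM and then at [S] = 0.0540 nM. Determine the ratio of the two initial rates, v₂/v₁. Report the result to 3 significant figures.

Since Vmax cancels, v₂/v₁ = [S]₂(Km+[S]₁) / [S]₁(Km+[S]₂).
= 0.0540×(0.0746+0.225) / (0.225×(0.0746+0.0540)) = 0.01618/0.02894 = 0.559.

0.559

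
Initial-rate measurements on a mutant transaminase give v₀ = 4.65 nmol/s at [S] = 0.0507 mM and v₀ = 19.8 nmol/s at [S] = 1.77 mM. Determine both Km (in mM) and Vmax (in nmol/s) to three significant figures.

Km = 0.188 mM; Vmax = 21.9 nmol/s

From v = Vmax[S]/(Km+[S]), each point gives Vmax = v(Km+[S])/[S].
Equating: 4.65(Km+0.0507)/0.0507 = 19.8(Km+1.77)/1.77.
91.72·Km + 4.65 = 11.19·Km + 19.8, so (91.72 − 11.19)·Km = 19.8 − 4.65.
Km = 15.15/80.53 = 0.188 mM; then Vmax = 4.65(0.188+0.0507)/0.0507 = 21.9 nmol/s.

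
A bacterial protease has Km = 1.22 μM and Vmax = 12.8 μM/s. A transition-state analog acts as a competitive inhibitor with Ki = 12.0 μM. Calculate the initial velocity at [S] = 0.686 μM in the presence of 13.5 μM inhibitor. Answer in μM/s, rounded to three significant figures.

α = 1 + [I]/Ki = 1 + 13.5/12.0 = 2.125.
For a competitive inhibitor, Vmax is unchanged and the apparent Km becomes α·Km: Km,app = 2.59 μM, Vmax,app = 12.8 μM/s.
v = Vmax,app·[S]/(Km,app + [S]) = 12.8 × 0.686/(2.59 + 0.686) = 2.68 μM/s.

2.68 μM/s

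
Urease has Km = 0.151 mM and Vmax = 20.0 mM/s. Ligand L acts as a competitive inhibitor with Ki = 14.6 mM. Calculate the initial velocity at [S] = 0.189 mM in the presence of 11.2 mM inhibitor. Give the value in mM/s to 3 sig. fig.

8.29 mM/s

With α = 1 + [I]/Ki = 1 + 11.2/14.6 = 1.767, the competitive rate law is v = Vmax[S] / (αKm + [S]).
v = 20.0×0.189 / (1.767×0.151 + 0.189) = 3.780/0.4558 = 8.29 mM/s.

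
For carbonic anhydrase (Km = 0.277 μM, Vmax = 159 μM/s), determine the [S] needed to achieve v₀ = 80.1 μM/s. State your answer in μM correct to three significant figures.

0.281 μM

Rearranging v = Vmax[S]/(Km+[S]) gives [S] = Km·v/(Vmax − v).
[S] = 0.277 × 80.1 / (159 − 80.1) = 22.19/78.90 = 0.281 μM.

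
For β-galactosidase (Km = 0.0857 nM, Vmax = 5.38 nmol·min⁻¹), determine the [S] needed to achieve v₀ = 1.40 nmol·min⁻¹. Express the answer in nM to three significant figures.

Rearranging v = Vmax[S]/(Km+[S]) gives [S] = Km·v/(Vmax − v).
[S] = 0.0857 × 1.40 / (5.38 − 1.40) = 0.1200/3.980 = 0.0301 nM.

0.0301 nM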